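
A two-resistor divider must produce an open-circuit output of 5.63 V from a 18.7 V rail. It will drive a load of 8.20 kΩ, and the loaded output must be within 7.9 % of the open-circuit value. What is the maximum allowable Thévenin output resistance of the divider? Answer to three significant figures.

Loading drop = R_th/(R_th + R_L) ≤ 0.0790, so R_th ≤ R_L · ε/(1−ε) = 8.20 kΩ × 0.0790/0.9210 = 703 Ω.
(Any R1, R2 with R2/(R1+R2) = 0.301 and R1‖R2 ≤ 703 Ω will meet the spec.)

R_th ≤ 703 Ω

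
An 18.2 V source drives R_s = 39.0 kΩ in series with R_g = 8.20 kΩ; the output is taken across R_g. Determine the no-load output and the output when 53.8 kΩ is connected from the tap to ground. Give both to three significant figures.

Open-circuit: V = 18.2 × 8.20/(39.0 + 8.20) = 3.16 V.
With the load, R_g becomes R_g‖R_L = 7.115 kΩ, so V = 18.2 × 7.115/46.12 = 2.81 V.

Unloaded: 3.16 V; loaded: 2.81 V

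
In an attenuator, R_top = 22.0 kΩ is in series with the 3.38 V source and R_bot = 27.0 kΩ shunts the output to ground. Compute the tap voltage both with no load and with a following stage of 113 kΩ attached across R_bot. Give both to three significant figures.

Unloaded: 1.86 V; loaded: 1.68 V

Open-circuit: V = 3.38 × 27.0/(22.0 + 27.0) = 1.86 V.
With the load, R_bot becomes R_bot‖R_L = 21.79 kΩ, so V = 3.38 × 21.79/43.79 = 1.68 V.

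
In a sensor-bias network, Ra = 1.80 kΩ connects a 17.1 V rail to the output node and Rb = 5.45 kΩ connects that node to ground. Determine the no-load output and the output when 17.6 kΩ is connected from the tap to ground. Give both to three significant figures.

Open-circuit: V = 17.1 × 5.45/(1.80 + 5.45) = 12.9 V.
With the load, Rb becomes Rb‖R_L = 4.161 kΩ, so V = 17.1 × 4.161/5.961 = 11.9 V.

Unloaded: 12.9 V; loaded: 11.9 V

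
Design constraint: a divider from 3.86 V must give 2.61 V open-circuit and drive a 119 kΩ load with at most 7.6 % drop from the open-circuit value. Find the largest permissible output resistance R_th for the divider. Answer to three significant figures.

Loading drop = R_th/(R_th + R_L) ≤ 0.0760, so R_th ≤ R_L · ε/(1−ε) = 119 kΩ × 0.0760/0.9240 = 9.79 kΩ.

R_th ≤ 9.79 kΩ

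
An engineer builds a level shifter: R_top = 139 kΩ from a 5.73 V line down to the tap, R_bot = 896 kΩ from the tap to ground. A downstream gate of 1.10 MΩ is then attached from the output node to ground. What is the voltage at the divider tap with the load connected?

V_out ≈ 4.47 V

The load sits in parallel with R_bot: R_bot‖R_L = (896 × 1100) / (896 + 1100) = 493.8 kΩ.
V_out = 5.73 × 493.8 / (139 + 493.8) = 5.73 × 493.8/632.8 = 4.47 V.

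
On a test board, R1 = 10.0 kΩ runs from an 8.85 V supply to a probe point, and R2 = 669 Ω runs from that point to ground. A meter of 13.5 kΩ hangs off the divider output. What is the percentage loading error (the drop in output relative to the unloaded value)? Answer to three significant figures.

The divider's output (Thévenin) resistance is R1‖R2 = 627.1 Ω.
Fractional drop under load = R_th/(R_th + R_L) = 627.1 / (627.1 + 13500) = 0.04439.
So the output falls by 4.44 %.

4.44 %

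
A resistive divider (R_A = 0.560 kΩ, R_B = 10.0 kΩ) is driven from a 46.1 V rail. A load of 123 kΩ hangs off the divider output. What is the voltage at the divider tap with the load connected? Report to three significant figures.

V_out ≈ 43.5 V

The load sits in parallel with R_B: R_B‖R_L = (10000 × 123000) / (10000 + 123000) = 9248 Ω.
V_out = 46.1 × 9248 / (560 + 9248) = 46.1 × 9248/9808 = 43.5 V.
(Unloaded it would have been 43.7 V.)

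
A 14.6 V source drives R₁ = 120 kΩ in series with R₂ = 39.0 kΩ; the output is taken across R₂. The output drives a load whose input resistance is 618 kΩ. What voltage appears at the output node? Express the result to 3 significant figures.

The load sits in parallel with R₂: R₂‖R_L = (39.0 × 618) / (39.0 + 618) = 36.68 kΩ.
V_out = 14.6 × 36.68 / (120 + 36.68) = 14.6 × 36.68/156.7 = 3.42 V.

V_out ≈ 3.42 V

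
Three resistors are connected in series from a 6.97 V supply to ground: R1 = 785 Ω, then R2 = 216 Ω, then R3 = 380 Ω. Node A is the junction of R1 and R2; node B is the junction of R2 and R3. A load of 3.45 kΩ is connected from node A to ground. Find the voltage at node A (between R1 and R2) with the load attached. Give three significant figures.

Below node A the series string R2+R3 = 596.0 Ω sits in parallel with the 3450 Ω load: 508.2 Ω.
V_A = 6.97 × 508.2/(785 + 508.2) = 2.74 V.

V ≈ 2.74 V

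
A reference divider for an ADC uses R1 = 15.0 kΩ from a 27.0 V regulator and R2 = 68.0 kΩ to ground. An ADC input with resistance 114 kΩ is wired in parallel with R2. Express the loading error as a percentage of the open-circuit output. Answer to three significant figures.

9.73 %

Unloaded V = 27.0 × 68.0/83.00 = 22.120 V.
Loaded: R2‖R_L = 42.59 kΩ, giving V = 27.0 × 42.59/57.59 = 19.968 V.
Drop = (22.120 − 19.968) / 22.120 = 9.73 %.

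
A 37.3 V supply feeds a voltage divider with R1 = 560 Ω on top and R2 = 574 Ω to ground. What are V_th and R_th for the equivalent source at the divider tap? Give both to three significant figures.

V_th is the open-circuit tap voltage: 37.3 × 574/(560 + 574) = 18.9 V.
With the supply zeroed, R1 and R2 appear in parallel from the tap: R_th = R1‖R2 = (560 × 574)/1134 = 283 Ω.

V_th = 18.9 V, R_th = 283 Ω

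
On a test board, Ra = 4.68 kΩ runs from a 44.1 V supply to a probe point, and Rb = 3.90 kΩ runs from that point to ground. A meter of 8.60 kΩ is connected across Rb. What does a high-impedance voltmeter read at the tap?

The load sits in parallel with Rb: Rb‖R_L = (3.90 × 8.60) / (3.90 + 8.60) = 2.683 kΩ.
V_out = 44.1 × 2.683 / (4.68 + 2.683) = 44.1 × 2.683/7.363 = 16.1 V.

V_out ≈ 16.1 V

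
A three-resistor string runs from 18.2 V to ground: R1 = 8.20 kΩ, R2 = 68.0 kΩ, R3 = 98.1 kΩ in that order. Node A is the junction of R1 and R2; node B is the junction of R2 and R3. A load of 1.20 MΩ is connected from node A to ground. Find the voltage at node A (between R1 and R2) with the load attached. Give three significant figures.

Below node A the series string R2+R3 = 166.1 kΩ sits in parallel with the 1200 kΩ load: 145.9 kΩ.
V_A = 18.2 × 145.9/(8.20 + 145.9) = 17.2 V.

V ≈ 17.2 V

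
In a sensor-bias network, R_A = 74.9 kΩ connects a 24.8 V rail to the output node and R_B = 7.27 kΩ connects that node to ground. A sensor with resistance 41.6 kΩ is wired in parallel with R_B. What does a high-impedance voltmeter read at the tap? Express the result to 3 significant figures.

V_out ≈ 1.89 V

The load sits in parallel with R_B: R_B‖R_L = (7.27 × 41.6) / (7.27 + 41.6) = 6.189 kΩ.
V_out = 24.8 × 6.189 / (74.9 + 6.189) = 24.8 × 6.189/81.09 = 1.89 V.
(Unloaded it would have been 2.19 V.)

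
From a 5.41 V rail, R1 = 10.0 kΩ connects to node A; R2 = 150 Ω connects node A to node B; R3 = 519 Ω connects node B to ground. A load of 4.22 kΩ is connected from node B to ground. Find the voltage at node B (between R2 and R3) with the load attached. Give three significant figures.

At node B, R3 is in parallel with the load: R3‖R_L = 462.2 Ω.
Below node A the resistance is R2 + (R3‖R_L) = 612.2 Ω, so V_A = 5.41 × 612.2/10610 = 0.3121 V.
Then V_B = V_A × (R3‖R_L)/(R2 + R3‖R_L) = 0.3121 × 462.2/612.2 = 0.236 V.

V ≈ 0.236 V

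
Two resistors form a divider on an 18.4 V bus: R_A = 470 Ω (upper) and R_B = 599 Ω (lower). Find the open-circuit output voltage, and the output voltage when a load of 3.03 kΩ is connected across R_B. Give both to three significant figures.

Open-circuit: V = 18.4 × 599/(470 + 599) = 10.3 V.
With the load, R_B becomes R_B‖R_L = 500.1 Ω, so V = 18.4 × 500.1/970.1 = 9.49 V.

Unloaded: 10.3 V; loaded: 9.49 V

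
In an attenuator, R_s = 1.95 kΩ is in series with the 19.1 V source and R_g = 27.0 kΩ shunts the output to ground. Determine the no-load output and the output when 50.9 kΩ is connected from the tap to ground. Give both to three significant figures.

Open-circuit: V = 19.1 × 27.0/(1.95 + 27.0) = 17.8 V.
With the load, R_g becomes R_g‖R_L = 17.64 kΩ, so V = 19.1 × 17.64/19.59 = 17.2 V.

Unloaded: 17.8 V; loaded: 17.2 V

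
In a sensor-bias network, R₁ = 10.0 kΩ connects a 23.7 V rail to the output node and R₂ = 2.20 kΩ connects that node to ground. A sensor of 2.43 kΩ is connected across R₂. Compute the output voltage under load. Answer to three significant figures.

V_out ≈ 2.45 V

The load sits in parallel with R₂: R₂‖R_L = (2.20 × 2.43) / (2.20 + 2.43) = 1.155 kΩ.
V_out = 23.7 × 1.155 / (10.0 + 1.155) = 23.7 × 1.155/11.15 = 2.45 V.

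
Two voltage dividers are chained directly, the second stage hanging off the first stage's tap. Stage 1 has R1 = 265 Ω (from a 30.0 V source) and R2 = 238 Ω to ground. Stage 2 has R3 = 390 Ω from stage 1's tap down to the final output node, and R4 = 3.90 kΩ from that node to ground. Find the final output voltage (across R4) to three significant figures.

Stage 2 presents R3+R4 = 4290 Ω as a load on stage 1's tap.
Stage 1's lower leg becomes R2‖(R3+R4) = 225.5 Ω, so V_mid = 30.0 × 225.5/490.5 = 13.79 V.
Stage 2 is itself unloaded: V_out = V_mid × R4/(R3+R4) = 13.79 × 3900/4290 = 12.5 V.

V_out ≈ 12.5 V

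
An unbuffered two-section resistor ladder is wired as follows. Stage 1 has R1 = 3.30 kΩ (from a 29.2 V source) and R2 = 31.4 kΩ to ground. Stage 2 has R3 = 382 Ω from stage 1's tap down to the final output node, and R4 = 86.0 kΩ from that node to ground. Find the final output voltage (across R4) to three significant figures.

Stage 2 presents R3+R4 = 86380 Ω as a load on stage 1's tap.
Stage 1's lower leg becomes R2‖(R3+R4) = 23030 Ω, so V_mid = 29.2 × 23030/26330 = 25.54 V.
Stage 2 is itself unloaded: V_out = V_mid × R4/(R3+R4) = 25.54 × 86000/86380 = 25.4 V.

V_out ≈ 25.4 V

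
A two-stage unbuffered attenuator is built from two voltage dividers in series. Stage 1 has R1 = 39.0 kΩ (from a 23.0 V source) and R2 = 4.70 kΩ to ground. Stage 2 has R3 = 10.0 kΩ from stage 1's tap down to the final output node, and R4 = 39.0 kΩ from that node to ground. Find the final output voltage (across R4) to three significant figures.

Stage 2 presents R3+R4 = 49.00 kΩ as a load on stage 1's tap.
Stage 1's lower leg becomes R2‖(R3+R4) = 4.289 kΩ, so V_mid = 23.0 × 4.289/43.29 = 2.279 V.
Stage 2 is itself unloaded: V_out = V_mid × R4/(R3+R4) = 2.279 × 39.0/49.00 = 1.81 V.

V_out ≈ 1.81 V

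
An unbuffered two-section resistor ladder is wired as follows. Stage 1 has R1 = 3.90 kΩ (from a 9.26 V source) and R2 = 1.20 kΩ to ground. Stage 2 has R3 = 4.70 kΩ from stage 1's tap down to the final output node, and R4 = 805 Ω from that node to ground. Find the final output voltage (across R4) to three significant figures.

Stage 2 presents R3+R4 = 5505 Ω as a load on stage 1's tap.
Stage 1's lower leg becomes R2‖(R3+R4) = 985.2 Ω, so V_mid = 9.26 × 985.2/4885 = 1.868 V.
Stage 2 is itself unloaded: V_out = V_mid × R4/(R3+R4) = 1.868 × 805/5505 = 0.273 V.

V_out ≈ 0.273 V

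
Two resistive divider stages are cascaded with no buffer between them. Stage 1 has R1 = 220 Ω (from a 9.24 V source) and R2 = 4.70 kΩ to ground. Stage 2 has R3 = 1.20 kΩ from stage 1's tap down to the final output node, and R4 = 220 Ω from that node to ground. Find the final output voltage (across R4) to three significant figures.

Stage 2 presents R3+R4 = 1420 Ω as a load on stage 1's tap.
Stage 1's lower leg becomes R2‖(R3+R4) = 1091 Ω, so V_mid = 9.24 × 1091/1311 = 7.689 V.
Stage 2 is itself unloaded: V_out = V_mid × R4/(R3+R4) = 7.689 × 220/1420 = 1.19 V.

V_out ≈ 1.19 V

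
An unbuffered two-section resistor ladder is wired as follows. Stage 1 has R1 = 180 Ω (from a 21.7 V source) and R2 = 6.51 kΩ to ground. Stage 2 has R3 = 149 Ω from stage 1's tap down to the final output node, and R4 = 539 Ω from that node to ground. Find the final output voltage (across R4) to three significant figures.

Stage 2 presents R3+R4 = 688.0 Ω as a load on stage 1's tap.
Stage 1's lower leg becomes R2‖(R3+R4) = 622.2 Ω, so V_mid = 21.7 × 622.2/802.2 = 16.83 V.
Stage 2 is itself unloaded: V_out = V_mid × R4/(R3+R4) = 16.83 × 539/688.0 = 13.2 V.

V_out ≈ 13.2 V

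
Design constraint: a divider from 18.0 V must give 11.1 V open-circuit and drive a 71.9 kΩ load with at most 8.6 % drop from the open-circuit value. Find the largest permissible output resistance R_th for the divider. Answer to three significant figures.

Loading drop = R_th/(R_th + R_L) ≤ 0.0860, so R_th ≤ R_L · ε/(1−ε) = 71.9 kΩ × 0.0860/0.9140 = 6.77 kΩ.

R_th ≤ 6.77 kΩ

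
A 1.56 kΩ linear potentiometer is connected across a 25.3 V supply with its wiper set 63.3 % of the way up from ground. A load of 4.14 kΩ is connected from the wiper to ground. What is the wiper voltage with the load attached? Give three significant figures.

V ≈ 14.7 V

The wiper splits the pot into (1−α)R = 572.5 Ω above and αR = 987.5 Ω below.
Lower section ‖ load = 797.3 Ω.
V_wiper = 25.3 × 797.3/(572.5 + 797.3) = 14.7 V.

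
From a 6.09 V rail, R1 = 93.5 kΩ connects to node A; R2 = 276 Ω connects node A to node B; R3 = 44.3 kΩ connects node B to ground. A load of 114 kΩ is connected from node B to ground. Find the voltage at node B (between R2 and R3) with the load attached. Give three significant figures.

V ≈ 1.55 V

At node B, R3 is in parallel with the load: R3‖R_L = 31900 Ω.
Below node A the resistance is R2 + (R3‖R_L) = 32180 Ω, so V_A = 6.09 × 32180/125700 = 1.559 V.
Then V_B = V_A × (R3‖R_L)/(R2 + R3‖R_L) = 1.559 × 31900/32180 = 1.55 V.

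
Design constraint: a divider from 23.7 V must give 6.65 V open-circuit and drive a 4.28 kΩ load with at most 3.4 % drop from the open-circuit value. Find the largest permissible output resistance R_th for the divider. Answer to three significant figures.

Loading drop = R_th/(R_th + R_L) ≤ 0.0340, so R_th ≤ R_L · ε/(1−ε) = 4.28 kΩ × 0.0340/0.9660 = 151 Ω.

R_th ≤ 151 Ω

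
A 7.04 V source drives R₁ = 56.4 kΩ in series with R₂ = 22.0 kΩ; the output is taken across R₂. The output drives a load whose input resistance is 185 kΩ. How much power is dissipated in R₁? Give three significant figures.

P ≈ 0.483 mW

Total resistance from the source is R₁ + (R₂‖R_L) = 76.06 kΩ, so I = 7.04/76.06 kΩ = 0.09256 mA.
P = I²·R₁ = (0.09256 mA)² × 56.4 kΩ = 0.483 mW.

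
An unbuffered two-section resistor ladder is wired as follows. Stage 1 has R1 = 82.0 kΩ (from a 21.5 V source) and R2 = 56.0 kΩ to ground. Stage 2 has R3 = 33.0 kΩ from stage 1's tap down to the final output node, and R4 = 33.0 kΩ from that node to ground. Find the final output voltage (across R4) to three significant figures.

V_out ≈ 2.90 V

Stage 2 presents R3+R4 = 66.00 kΩ as a load on stage 1's tap.
Stage 1's lower leg becomes R2‖(R3+R4) = 30.30 kΩ, so V_mid = 21.5 × 30.30/112.3 = 5.800 V.
Stage 2 is itself unloaded: V_out = V_mid × R4/(R3+R4) = 5.800 × 33.0/66.00 = 2.90 V.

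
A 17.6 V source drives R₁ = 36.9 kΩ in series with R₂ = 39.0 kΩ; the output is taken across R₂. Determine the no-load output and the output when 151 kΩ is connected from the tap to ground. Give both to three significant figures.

Unloaded: 9.04 V; loaded: 8.03 V

Open-circuit: V = 17.6 × 39.0/(36.9 + 39.0) = 9.04 V.
With the load, R₂ becomes R₂‖R_L = 30.99 kΩ, so V = 17.6 × 30.99/67.89 = 8.03 V.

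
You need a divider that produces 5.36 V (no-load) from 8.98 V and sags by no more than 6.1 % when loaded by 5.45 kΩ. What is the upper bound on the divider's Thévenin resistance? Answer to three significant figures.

Loading drop = R_th/(R_th + R_L) ≤ 0.0610, so R_th ≤ R_L · ε/(1−ε) = 5.45 kΩ × 0.0610/0.9390 = 354 Ω.

R_th ≤ 354 Ω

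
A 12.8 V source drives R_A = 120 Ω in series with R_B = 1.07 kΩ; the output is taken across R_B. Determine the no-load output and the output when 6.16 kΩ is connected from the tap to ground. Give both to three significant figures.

Open-circuit: V = 12.8 × 1070/(120 + 1070) = 11.5 V.
With the load, R_B becomes R_B‖R_L = 911.6 Ω, so V = 12.8 × 911.6/1032 = 11.3 V.

Unloaded: 11.5 V; loaded: 11.3 V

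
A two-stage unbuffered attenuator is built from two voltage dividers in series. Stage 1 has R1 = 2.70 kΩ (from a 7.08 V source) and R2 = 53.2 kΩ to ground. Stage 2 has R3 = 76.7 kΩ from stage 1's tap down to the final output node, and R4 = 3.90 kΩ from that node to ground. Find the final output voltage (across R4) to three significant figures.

V_out ≈ 0.316 V

Stage 2 presents R3+R4 = 80.60 kΩ as a load on stage 1's tap.
Stage 1's lower leg becomes R2‖(R3+R4) = 32.05 kΩ, so V_mid = 7.08 × 32.05/34.75 = 6.530 V.
Stage 2 is itself unloaded: V_out = V_mid × R4/(R3+R4) = 6.530 × 3.90/80.60 = 0.316 V.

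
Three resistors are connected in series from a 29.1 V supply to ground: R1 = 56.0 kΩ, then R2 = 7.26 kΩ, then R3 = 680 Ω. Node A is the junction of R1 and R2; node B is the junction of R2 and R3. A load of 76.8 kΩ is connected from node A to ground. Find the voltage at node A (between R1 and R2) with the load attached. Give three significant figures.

Below node A the series string R2+R3 = 7940 Ω sits in parallel with the 76800 Ω load: 7196 Ω.
V_A = 29.1 × 7196/(56000 + 7196) = 3.31 V.

V ≈ 3.31 V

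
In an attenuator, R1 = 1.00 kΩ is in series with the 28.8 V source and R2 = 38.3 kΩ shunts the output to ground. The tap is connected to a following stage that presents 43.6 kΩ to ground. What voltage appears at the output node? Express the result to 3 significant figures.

V_out ≈ 27.5 V

The load sits in parallel with R2: R2‖R_L = (38.3 × 43.6) / (38.3 + 43.6) = 20.39 kΩ.
V_out = 28.8 × 20.39 / (1.00 + 20.39) = 28.8 × 20.39/21.39 = 27.5 V.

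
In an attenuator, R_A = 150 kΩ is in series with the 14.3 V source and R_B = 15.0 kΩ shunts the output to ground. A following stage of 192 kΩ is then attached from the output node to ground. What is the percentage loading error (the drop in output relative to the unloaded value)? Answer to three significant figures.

6.63 %

The divider's output (Thévenin) resistance is R_A‖R_B = 13.64 kΩ.
Fractional drop under load = R_th/(R_th + R_L) = 13.64 / (13.64 + 192) = 0.06631.
So the output falls by 6.63 %.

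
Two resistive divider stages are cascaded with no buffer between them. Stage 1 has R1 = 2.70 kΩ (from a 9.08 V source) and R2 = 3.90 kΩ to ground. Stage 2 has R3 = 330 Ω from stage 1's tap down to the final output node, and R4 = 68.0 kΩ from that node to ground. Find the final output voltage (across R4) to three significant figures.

Stage 2 presents R3+R4 = 68330 Ω as a load on stage 1's tap.
Stage 1's lower leg becomes R2‖(R3+R4) = 3689 Ω, so V_mid = 9.08 × 3689/6389 = 5.243 V.
Stage 2 is itself unloaded: V_out = V_mid × R4/(R3+R4) = 5.243 × 68000/68330 = 5.22 V.

V_out ≈ 5.22 V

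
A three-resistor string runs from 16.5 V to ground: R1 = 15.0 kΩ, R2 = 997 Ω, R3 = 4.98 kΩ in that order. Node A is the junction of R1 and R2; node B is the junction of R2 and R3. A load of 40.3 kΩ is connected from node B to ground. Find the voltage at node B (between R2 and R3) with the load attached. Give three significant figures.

At node B, R3 is in parallel with the load: R3‖R_L = 4432 Ω.
Below node A the resistance is R2 + (R3‖R_L) = 5429 Ω, so V_A = 16.5 × 5429/20430 = 4.385 V.
Then V_B = V_A × (R3‖R_L)/(R2 + R3‖R_L) = 4.385 × 4432/5429 = 3.58 V.

V ≈ 3.58 V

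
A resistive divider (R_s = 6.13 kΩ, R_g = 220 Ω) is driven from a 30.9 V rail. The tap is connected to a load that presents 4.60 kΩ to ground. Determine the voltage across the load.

V_out ≈ 1.02 V

The load sits in parallel with R_g: R_g‖R_L = (220 × 4600) / (220 + 4600) = 210.0 Ω.
V_out = 30.9 × 210.0 / (6130 + 210.0) = 30.9 × 210.0/6340 = 1.02 V.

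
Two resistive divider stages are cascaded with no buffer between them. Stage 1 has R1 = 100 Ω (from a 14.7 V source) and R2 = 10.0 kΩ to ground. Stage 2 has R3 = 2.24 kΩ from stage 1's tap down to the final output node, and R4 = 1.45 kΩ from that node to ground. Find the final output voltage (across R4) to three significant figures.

Stage 2 presents R3+R4 = 3690 Ω as a load on stage 1's tap.
Stage 1's lower leg becomes R2‖(R3+R4) = 2695 Ω, so V_mid = 14.7 × 2695/2795 = 14.17 V.
Stage 2 is itself unloaded: V_out = V_mid × R4/(R3+R4) = 14.17 × 1450/3690 = 5.57 V.

V_out ≈ 5.57 V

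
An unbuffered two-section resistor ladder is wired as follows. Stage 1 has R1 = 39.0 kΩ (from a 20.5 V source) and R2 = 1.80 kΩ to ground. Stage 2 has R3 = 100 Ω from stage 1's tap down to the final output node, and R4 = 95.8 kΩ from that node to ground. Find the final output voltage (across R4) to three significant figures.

V_out ≈ 0.888 V

Stage 2 presents R3+R4 = 95900 Ω as a load on stage 1's tap.
Stage 1's lower leg becomes R2‖(R3+R4) = 1767 Ω, so V_mid = 20.5 × 1767/40770 = 0.8885 V.
Stage 2 is itself unloaded: V_out = V_mid × R4/(R3+R4) = 0.8885 × 95800/95900 = 0.888 V.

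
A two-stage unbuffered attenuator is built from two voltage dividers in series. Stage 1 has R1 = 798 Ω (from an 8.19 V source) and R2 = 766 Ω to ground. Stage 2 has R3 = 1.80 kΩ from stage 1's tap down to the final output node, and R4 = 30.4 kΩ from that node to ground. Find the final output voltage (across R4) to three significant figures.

V_out ≈ 3.74 V

Stage 2 presents R3+R4 = 32200 Ω as a load on stage 1's tap.
Stage 1's lower leg becomes R2‖(R3+R4) = 748.2 Ω, so V_mid = 8.19 × 748.2/1546 = 3.963 V.
Stage 2 is itself unloaded: V_out = V_mid × R4/(R3+R4) = 3.963 × 30400/32200 = 3.74 V.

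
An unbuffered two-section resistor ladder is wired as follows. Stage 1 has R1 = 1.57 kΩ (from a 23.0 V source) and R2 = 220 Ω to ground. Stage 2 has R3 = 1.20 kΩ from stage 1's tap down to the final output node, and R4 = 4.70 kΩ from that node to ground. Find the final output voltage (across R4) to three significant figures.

V_out ≈ 2.18 V

Stage 2 presents R3+R4 = 5900 Ω as a load on stage 1's tap.
Stage 1's lower leg becomes R2‖(R3+R4) = 212.1 Ω, so V_mid = 23.0 × 212.1/1782 = 2.737 V.
Stage 2 is itself unloaded: V_out = V_mid × R4/(R3+R4) = 2.737 × 4700/5900 = 2.18 V.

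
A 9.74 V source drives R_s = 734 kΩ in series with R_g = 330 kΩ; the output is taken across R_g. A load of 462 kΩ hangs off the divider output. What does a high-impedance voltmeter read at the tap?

The load sits in parallel with R_g: R_g‖R_L = (330 × 462) / (330 + 462) = 192.5 kΩ.
V_out = 9.74 × 192.5 / (734 + 192.5) = 9.74 × 192.5/926.5 = 2.02 V.

V_out ≈ 2.02 V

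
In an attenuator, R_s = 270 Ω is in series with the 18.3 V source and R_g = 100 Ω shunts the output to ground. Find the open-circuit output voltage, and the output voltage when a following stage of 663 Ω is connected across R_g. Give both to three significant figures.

Open-circuit: V = 18.3 × 100/(270 + 100) = 4.95 V.
With the load, R_g becomes R_g‖R_L = 86.89 Ω, so V = 18.3 × 86.89/356.9 = 4.46 V.

Unloaded: 4.95 V; loaded: 4.46 V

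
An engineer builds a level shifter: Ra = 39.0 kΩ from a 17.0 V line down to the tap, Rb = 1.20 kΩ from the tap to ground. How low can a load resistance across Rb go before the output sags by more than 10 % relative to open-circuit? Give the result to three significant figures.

Output resistance R_th = Ra‖Rb = (39.0 × 1.20)/40.20 = 1.164 kΩ.
The fractional drop is R_th/(R_th + R_L); requiring this ≤ 0.100 gives R_L ≥ R_th(1/0.100 − 1) = 1.164 × 9.000 = 10.5 kΩ.

R_L(min) ≈ 10.5 kΩ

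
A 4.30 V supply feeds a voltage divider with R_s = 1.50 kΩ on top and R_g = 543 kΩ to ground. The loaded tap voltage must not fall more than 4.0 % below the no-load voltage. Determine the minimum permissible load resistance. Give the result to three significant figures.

Output resistance R_th = R_s‖R_g = (1.50 × 543)/544.5 = 1.496 kΩ.
The fractional drop is R_th/(R_th + R_L); requiring this ≤ 0.0400 gives R_L ≥ R_th(1/0.0400 − 1) = 1.496 × 24.00 = 35.9 kΩ.

R_L(min) ≈ 35.9 kΩ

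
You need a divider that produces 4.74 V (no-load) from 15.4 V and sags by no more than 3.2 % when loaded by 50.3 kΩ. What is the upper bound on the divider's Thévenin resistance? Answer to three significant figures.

R_th ≤ 1.66 kΩ

Loading drop = R_th/(R_th + R_L) ≤ 0.0320, so R_th ≤ R_L · ε/(1−ε) = 50.3 kΩ × 0.0320/0.9680 = 1.66 kΩ.
(Any R1, R2 with R2/(R1+R2) = 0.308 and R1‖R2 ≤ 1.66 kΩ will meet the spec.)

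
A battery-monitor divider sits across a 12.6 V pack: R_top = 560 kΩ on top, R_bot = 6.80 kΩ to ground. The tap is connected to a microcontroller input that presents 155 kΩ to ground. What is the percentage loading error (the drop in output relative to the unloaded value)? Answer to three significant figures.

The divider's output (Thévenin) resistance is R_top‖R_bot = 6.718 kΩ.
Fractional drop under load = R_th/(R_th + R_L) = 6.718 / (6.718 + 155) = 0.04154.
So the output falls by 4.15 %.

4.15 %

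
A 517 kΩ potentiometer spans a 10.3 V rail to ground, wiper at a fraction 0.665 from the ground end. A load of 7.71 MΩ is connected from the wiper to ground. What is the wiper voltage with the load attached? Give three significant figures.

V ≈ 6.75 V

The wiper splits the pot into (1−α)R = 173.2 kΩ above and αR = 343.8 kΩ below.
Lower section ‖ load = 329.1 kΩ.
V_wiper = 10.3 × 329.1/(173.2 + 329.1) = 6.75 V.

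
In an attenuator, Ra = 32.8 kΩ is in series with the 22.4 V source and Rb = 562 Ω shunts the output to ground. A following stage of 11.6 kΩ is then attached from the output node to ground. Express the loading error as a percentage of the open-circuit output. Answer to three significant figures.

The divider's output (Thévenin) resistance is Ra‖Rb = 552.5 Ω.
Fractional drop under load = R_th/(R_th + R_L) = 552.5 / (552.5 + 11600) = 0.04547.
So the output falls by 4.55 %.

4.55 %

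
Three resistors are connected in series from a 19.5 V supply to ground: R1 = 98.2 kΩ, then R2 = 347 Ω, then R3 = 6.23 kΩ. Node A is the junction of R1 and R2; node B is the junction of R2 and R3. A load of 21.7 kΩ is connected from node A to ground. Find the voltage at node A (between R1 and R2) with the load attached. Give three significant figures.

V ≈ 0.953 V

Below node A the series string R2+R3 = 6577 Ω sits in parallel with the 21700 Ω load: 5047 Ω.
V_A = 19.5 × 5047/(98200 + 5047) = 0.953 V.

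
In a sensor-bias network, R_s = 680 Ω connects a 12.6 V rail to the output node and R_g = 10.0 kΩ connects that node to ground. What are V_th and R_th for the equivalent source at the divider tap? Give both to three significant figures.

V_th is the open-circuit tap voltage: 12.6 × 10000/(680 + 10000) = 11.8 V.
With the supply zeroed, R_s and R_g appear in parallel from the tap: R_th = R_s‖R_g = (680 × 10000)/10680 = 637 Ω.

V_th = 11.8 V, R_th = 637 Ω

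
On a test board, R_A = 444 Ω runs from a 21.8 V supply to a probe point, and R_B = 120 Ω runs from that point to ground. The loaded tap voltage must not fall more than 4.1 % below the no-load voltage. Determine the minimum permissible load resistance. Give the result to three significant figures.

R_L(min) ≈ 2.21 kΩ

Output resistance R_th = R_A‖R_B = (444 × 120)/564.0 = 94.47 Ω.
The fractional drop is R_th/(R_th + R_L); requiring this ≤ 0.0410 gives R_L ≥ R_th(1/0.0410 − 1) = 94.47 × 23.39 = 2.21 kΩ.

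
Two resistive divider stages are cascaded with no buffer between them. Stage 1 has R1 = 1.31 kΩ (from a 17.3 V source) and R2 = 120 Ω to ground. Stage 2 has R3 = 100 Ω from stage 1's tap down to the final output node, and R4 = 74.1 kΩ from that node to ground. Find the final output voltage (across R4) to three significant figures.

V_out ≈ 1.45 V

Stage 2 presents R3+R4 = 74200 Ω as a load on stage 1's tap.
Stage 1's lower leg becomes R2‖(R3+R4) = 119.8 Ω, so V_mid = 17.3 × 119.8/1430 = 1.450 V.
Stage 2 is itself unloaded: V_out = V_mid × R4/(R3+R4) = 1.450 × 74100/74200 = 1.45 V.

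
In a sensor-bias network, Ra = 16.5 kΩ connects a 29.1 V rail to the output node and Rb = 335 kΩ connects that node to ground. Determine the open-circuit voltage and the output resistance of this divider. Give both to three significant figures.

V_th is the open-circuit tap voltage: 29.1 × 335/(16.5 + 335) = 27.7 V.
With the supply zeroed, Ra and Rb appear in parallel from the tap: R_th = Ra‖Rb = (16.5 × 335)/351.5 = 15.7 kΩ.

V_th = 27.7 V, R_th = 15.7 kΩ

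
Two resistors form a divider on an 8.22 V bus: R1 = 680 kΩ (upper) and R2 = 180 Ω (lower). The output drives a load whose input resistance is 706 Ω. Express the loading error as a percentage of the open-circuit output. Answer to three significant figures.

The divider's output (Thévenin) resistance is R1‖R2 = 180.0 Ω.
Fractional drop under load = R_th/(R_th + R_L) = 180.0 / (180.0 + 706) = 0.2031.
So the output falls by 20.3 %.

20.3 %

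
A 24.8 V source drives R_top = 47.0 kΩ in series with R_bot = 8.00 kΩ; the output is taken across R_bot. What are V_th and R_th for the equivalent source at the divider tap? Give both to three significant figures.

V_th is the open-circuit tap voltage: 24.8 × 8.00/(47.0 + 8.00) = 3.61 V.
With the supply zeroed, R_top and R_bot appear in parallel from the tap: R_th = R_top‖R_bot = (47.0 × 8.00)/55.00 = 6.84 kΩ.

V_th = 3.61 V, R_th = 6.84 kΩ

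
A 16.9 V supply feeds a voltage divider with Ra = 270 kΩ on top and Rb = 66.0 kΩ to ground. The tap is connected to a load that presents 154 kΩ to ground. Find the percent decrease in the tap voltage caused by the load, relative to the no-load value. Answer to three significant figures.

25.6 %

The divider's output (Thévenin) resistance is Ra‖Rb = 53.04 kΩ.
Fractional drop under load = R_th/(R_th + R_L) = 53.04 / (53.04 + 154) = 0.2562.
So the output falls by 25.6 %.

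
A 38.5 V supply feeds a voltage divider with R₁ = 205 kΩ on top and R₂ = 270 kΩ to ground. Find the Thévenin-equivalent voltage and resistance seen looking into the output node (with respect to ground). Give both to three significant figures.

V_th is the open-circuit tap voltage: 38.5 × 270/(205 + 270) = 21.9 V.
With the supply zeroed, R₁ and R₂ appear in parallel from the tap: R_th = R₁‖R₂ = (205 × 270)/475.0 = 117 kΩ.

V_th = 21.9 V, R_th = 117 kΩ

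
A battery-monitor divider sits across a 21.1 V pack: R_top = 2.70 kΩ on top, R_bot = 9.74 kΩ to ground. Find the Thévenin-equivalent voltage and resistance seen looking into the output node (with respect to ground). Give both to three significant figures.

V_th is the open-circuit tap voltage: 21.1 × 9.74/(2.70 + 9.74) = 16.5 V.
With the supply zeroed, R_top and R_bot appear in parallel from the tap: R_th = R_top‖R_bot = (2.70 × 9.74)/12.44 = 2.11 kΩ.

V_th = 16.5 V, R_th = 2.11 kΩ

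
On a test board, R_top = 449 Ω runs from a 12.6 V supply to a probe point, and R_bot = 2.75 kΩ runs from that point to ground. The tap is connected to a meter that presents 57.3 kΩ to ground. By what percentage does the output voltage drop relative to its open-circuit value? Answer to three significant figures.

The divider's output (Thévenin) resistance is R_top‖R_bot = 386.0 Ω.
Fractional drop under load = R_th/(R_th + R_L) = 386.0 / (386.0 + 57300) = 0.006691.
So the output falls by 0.669 %.

0.669 %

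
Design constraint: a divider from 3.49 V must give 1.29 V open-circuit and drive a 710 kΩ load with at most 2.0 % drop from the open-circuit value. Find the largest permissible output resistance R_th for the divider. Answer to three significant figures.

R_th ≤ 14.5 kΩ

Loading drop = R_th/(R_th + R_L) ≤ 0.0200, so R_th ≤ R_L · ε/(1−ε) = 710 kΩ × 0.0200/0.9800 = 14.5 kΩ.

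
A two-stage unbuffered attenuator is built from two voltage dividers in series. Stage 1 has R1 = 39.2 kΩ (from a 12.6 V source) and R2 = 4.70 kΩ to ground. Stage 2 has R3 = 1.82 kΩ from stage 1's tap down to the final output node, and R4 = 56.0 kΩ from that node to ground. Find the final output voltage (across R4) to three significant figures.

Stage 2 presents R3+R4 = 57.82 kΩ as a load on stage 1's tap.
Stage 1's lower leg becomes R2‖(R3+R4) = 4.347 kΩ, so V_mid = 12.6 × 4.347/43.55 = 1.258 V.
Stage 2 is itself unloaded: V_out = V_mid × R4/(R3+R4) = 1.258 × 56.0/57.82 = 1.22 V.

V_out ≈ 1.22 V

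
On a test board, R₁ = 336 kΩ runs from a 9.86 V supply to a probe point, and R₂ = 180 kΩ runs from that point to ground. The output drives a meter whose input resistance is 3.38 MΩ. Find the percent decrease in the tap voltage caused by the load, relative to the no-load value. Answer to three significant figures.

3.35 %

The divider's output (Thévenin) resistance is R₁‖R₂ = 117.2 kΩ.
Fractional drop under load = R_th/(R_th + R_L) = 117.2 / (117.2 + 3380) = 0.03352.
So the output falls by 3.35 %.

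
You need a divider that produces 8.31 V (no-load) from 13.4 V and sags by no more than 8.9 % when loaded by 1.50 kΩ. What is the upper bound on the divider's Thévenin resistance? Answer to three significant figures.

Loading drop = R_th/(R_th + R_L) ≤ 0.0890, so R_th ≤ R_L · ε/(1−ε) = 1.50 kΩ × 0.0890/0.9110 = 147 Ω.
(Any R1, R2 with R2/(R1+R2) = 0.620 and R1‖R2 ≤ 147 Ω will meet the spec.)

R_th ≤ 147 Ω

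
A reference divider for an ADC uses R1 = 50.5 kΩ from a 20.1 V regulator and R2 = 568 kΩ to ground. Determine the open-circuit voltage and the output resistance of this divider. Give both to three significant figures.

V_th is the open-circuit tap voltage: 20.1 × 568/(50.5 + 568) = 18.5 V.
With the supply zeroed, R1 and R2 appear in parallel from the tap: R_th = R1‖R2 = (50.5 × 568)/618.5 = 46.4 kΩ.

V_th = 18.5 V, R_th = 46.4 kΩ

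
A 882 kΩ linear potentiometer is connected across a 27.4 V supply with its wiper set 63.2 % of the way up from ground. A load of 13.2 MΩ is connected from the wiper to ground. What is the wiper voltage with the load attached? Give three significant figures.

The wiper splits the pot into (1−α)R = 324.6 kΩ above and αR = 557.4 kΩ below.
Lower section ‖ load = 534.8 kΩ.
V_wiper = 27.4 × 534.8/(324.6 + 534.8) = 17.1 V.

V ≈ 17.1 V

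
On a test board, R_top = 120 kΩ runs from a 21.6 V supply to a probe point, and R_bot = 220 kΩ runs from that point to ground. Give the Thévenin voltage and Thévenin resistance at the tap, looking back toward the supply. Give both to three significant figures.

V_th = 14.0 V, R_th = 77.6 kΩ

V_th is the open-circuit tap voltage: 21.6 × 220/(120 + 220) = 14.0 V.
With the supply zeroed, R_top and R_bot appear in parallel from the tap: R_th = R_top‖R_bot = (120 × 220)/340.0 = 77.6 kΩ.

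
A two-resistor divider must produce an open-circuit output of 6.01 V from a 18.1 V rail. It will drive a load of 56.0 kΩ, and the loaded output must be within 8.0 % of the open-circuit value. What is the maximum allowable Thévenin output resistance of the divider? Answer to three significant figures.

Loading drop = R_th/(R_th + R_L) ≤ 0.0800, so R_th ≤ R_L · ε/(1−ε) = 56.0 kΩ × 0.0800/0.9200 = 4.87 kΩ.
(Any R1, R2 with R2/(R1+R2) = 0.332 and R1‖R2 ≤ 4.87 kΩ will meet the spec.)

R_th ≤ 4.87 kΩ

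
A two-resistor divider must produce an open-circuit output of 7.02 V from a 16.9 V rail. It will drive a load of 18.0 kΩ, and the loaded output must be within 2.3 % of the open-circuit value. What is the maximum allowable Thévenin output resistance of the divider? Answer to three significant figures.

Loading drop = R_th/(R_th + R_L) ≤ 0.0230, so R_th ≤ R_L · ε/(1−ε) = 18.0 kΩ × 0.0230/0.9770 = 424 Ω.
(Any R1, R2 with R2/(R1+R2) = 0.415 and R1‖R2 ≤ 424 Ω will meet the spec.)

R_th ≤ 424 Ω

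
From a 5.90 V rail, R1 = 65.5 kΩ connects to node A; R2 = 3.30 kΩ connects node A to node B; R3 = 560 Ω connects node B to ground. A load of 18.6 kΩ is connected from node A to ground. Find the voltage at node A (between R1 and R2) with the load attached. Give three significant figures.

V ≈ 0.275 V

Below node A the series string R2+R3 = 3860 Ω sits in parallel with the 18600 Ω load: 3197 Ω.
V_A = 5.90 × 3197/(65500 + 3197) = 0.275 V.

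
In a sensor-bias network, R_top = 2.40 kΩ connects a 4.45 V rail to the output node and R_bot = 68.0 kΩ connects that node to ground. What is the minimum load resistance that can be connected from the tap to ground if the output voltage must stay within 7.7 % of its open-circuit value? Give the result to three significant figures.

Output resistance R_th = R_top‖R_bot = (2.40 × 68.0)/70.40 = 2.318 kΩ.
The fractional drop is R_th/(R_th + R_L); requiring this ≤ 0.0770 gives R_L ≥ R_th(1/0.0770 − 1) = 2.318 × 11.99 = 27.8 kΩ.

R_L(min) ≈ 27.8 kΩ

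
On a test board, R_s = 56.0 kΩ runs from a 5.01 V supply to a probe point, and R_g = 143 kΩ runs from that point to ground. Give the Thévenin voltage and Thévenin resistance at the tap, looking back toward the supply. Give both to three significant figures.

V_th = 3.60 V, R_th = 40.2 kΩ

V_th is the open-circuit tap voltage: 5.01 × 143/(56.0 + 143) = 3.60 V.
With the supply zeroed, R_s and R_g appear in parallel from the tap: R_th = R_s‖R_g = (56.0 × 143)/199.0 = 40.2 kΩ.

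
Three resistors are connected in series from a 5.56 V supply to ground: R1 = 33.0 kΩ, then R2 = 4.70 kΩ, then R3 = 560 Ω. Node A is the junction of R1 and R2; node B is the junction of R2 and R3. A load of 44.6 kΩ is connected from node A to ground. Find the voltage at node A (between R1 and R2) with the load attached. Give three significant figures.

Below node A the series string R2+R3 = 5260 Ω sits in parallel with the 44600 Ω load: 4705 Ω.
V_A = 5.56 × 4705/(33000 + 4705) = 0.694 V.

V ≈ 0.694 V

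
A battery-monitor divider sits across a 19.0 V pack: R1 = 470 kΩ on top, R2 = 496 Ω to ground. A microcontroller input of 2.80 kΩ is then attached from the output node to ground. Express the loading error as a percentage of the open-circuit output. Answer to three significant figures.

15.0 %

The divider's output (Thévenin) resistance is R1‖R2 = 495.5 Ω.
Fractional drop under load = R_th/(R_th + R_L) = 495.5 / (495.5 + 2800) = 0.1504.
So the output falls by 15.0 %.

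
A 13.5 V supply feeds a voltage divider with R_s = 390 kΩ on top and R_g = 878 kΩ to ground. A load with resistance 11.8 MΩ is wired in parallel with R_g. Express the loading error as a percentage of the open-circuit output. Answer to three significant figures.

2.24 %

The divider's output (Thévenin) resistance is R_s‖R_g = 270.0 kΩ.
Fractional drop under load = R_th/(R_th + R_L) = 270.0 / (270.0 + 11800) = 0.02237.
So the output falls by 2.24 %.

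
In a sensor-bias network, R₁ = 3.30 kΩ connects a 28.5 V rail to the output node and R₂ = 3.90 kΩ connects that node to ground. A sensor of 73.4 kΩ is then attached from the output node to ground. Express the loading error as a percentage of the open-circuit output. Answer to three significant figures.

2.38 %

The divider's output (Thévenin) resistance is R₁‖R₂ = 1.788 kΩ.
Fractional drop under load = R_th/(R_th + R_L) = 1.788 / (1.788 + 73.4) = 0.02377.
So the output falls by 2.38 %.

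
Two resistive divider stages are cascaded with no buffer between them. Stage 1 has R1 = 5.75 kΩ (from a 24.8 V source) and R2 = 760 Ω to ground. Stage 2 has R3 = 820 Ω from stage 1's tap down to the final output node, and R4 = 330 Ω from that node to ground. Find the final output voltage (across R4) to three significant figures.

Stage 2 presents R3+R4 = 1150 Ω as a load on stage 1's tap.
Stage 1's lower leg becomes R2‖(R3+R4) = 457.6 Ω, so V_mid = 24.8 × 457.6/6208 = 1.828 V.
Stage 2 is itself unloaded: V_out = V_mid × R4/(R3+R4) = 1.828 × 330/1150 = 0.525 V.

V_out ≈ 0.525 V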